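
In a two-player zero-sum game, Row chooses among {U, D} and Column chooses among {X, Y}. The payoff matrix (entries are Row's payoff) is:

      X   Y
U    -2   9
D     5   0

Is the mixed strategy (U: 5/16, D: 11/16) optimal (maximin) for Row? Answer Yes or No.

Against X this mix gives (5/16)·(-2) + (11/16)·5 = 45/16.
Against Y this mix gives (5/16)·9 + (11/16)·0 = 45/16.
All of Column's active replies (X, Y) yield 45/16, and no column does worse for Row. The mix makes Column indifferent and guarantees 45/16, so it is optimal.

Yes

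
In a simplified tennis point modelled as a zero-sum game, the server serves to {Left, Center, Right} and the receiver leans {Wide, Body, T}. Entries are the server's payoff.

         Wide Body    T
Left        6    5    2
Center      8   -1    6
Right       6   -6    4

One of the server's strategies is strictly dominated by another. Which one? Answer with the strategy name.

Right

Center gives a strictly higher payoff than Right against every column: 8 > 6, -1 > -6, 6 > 4.
So Right is strictly dominated and the server never plays it.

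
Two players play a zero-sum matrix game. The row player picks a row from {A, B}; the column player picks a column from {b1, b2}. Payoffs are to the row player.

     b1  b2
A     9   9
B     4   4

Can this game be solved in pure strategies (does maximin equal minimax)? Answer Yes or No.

Yes

Row minima: A → 9, B → 4; maximin = 9.
Column maxima: b1 → 9, b2 → 9; minimax = 9.
maximin = minimax = 9, so a saddle point exists.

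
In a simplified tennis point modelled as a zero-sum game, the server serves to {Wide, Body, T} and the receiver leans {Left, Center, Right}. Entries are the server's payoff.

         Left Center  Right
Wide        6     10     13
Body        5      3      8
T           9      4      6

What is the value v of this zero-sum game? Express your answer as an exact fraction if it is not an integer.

22/3

Row minima: Wide → 6, Body → 3, T → 4; maximin = 6.
Column maxima: Left → 9, Center → 10, Right → 13; minimax = 9.
6 ≠ 9, so there is no saddle point; optimal play is mixed.
Body is strictly dominated by Wide, so the server never plays it.
Right is strictly dominated by Center (it gives the server strictly more in every row), so the receiver never plays it.
On the remaining 2×2 (Wide, T vs Left, Center):
Let the server play Wide with probability p. Expected payoff against Left: 6p + 9(1−p) = −3p + 9; against Center: 10p + 4(1−p) = 6p + 4.
Setting these equal: −3p + 9 = 6p + 4 ⇒ −9p = -5 ⇒ p = 5/9, and the value is (-3)·(5/9) + 9 = 22/3.
For the receiver: with q = P(Left), equating Wide's and T's payoffs gives −4q + 10 = 5q + 4 ⇒ q = 2/3.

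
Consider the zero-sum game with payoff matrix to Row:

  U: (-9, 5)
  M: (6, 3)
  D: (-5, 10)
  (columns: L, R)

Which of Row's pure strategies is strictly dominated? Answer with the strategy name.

D gives a strictly higher payoff than U against every column: -5 > -9, 10 > 5.
So U is strictly dominated and Row never plays it.

U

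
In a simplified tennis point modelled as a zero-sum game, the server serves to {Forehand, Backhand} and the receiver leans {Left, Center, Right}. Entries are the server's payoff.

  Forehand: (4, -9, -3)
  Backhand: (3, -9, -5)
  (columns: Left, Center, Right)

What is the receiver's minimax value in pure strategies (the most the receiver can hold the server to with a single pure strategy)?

-9

Column maxima: Left → 4, Center → -9, Right → -3.
The smallest of these is -9.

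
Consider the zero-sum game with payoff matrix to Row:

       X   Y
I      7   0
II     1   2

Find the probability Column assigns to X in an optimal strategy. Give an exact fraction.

1/4

Row minima: I → 0, II → 1; maximin = 1.
Column maxima: X → 7, Y → 2; minimax = 2.
1 ≠ 2, so there is no saddle point; optimal play is mixed.
Let Row play I with probability p. Expected payoff against X: 7p + 1(1−p) = 6p + 1; against Y: 0p + 2(1−p) = −2p + 2.
Setting these equal: 6p + 1 = −2p + 2 ⇒ 8p = 1 ⇒ p = 1/8, and the value is (6)·(1/8) + 1 = 7/4.
For Column: with q = P(X), equating I's and II's payoffs gives 7q = −q + 2 ⇒ q = 1/4.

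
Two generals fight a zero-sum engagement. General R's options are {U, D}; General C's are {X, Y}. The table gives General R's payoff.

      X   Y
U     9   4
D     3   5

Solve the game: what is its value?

Row minima: U → 4, D → 3; maximin = 4.
Column maxima: X → 9, Y → 5; minimax = 5.
4 ≠ 5, so there is no saddle point; optimal play is mixed.
Let General R play U with probability p. Expected payoff against X: 9p + 3(1−p) = 6p + 3; against Y: 4p + 5(1−p) = −p + 5.
Setting these equal: 6p + 3 = −p + 5 ⇒ 7p = 2 ⇒ p = 2/7, and the value is (6)·(2/7) + 3 = 33/7.
For General C: with q = P(X), equating U's and D's payoffs gives 5q + 4 = −2q + 5 ⇒ q = 1/7.

33/7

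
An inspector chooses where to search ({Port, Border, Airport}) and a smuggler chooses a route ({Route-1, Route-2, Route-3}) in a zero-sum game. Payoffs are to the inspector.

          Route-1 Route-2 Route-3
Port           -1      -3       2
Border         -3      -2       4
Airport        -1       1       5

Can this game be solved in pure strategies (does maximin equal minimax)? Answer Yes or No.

Yes

Row minima: Port → -3, Border → -3, Airport → -1; maximin = -1.
Column maxima: Route-1 → -1, Route-2 → 1, Route-3 → 5; minimax = -1.
maximin = minimax = -1, so a saddle point exists.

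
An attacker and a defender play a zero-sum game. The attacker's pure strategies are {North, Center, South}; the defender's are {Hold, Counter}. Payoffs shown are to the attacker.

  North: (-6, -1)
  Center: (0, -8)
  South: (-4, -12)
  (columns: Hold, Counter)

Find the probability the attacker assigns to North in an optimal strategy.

8/13

Row minima: North → -6, Center → -8, South → -12; maximin = -6.
Column maxima: Hold → 0, Counter → -1; minimax = -1.
-6 ≠ -1, so there is no saddle point; optimal play is mixed.
South is strictly dominated by Center, so the attacker never plays it.
On the remaining 2×2 (North, Center vs Hold, Counter):
Let the attacker play North with probability p. Expected payoff against Hold: (-6)p + 0(1−p) = −6p; against Counter: (-1)p + (-8)(1−p) = 7p − 8.
Setting these equal: −6p = 7p − 8 ⇒ −13p = -8 ⇒ p = 8/13, and the value is (-6)·(8/13) = -48/13.
For the defender: with q = P(Hold), equating North's and Center's payoffs gives −5q − 1 = 8q − 8 ⇒ q = 7/13.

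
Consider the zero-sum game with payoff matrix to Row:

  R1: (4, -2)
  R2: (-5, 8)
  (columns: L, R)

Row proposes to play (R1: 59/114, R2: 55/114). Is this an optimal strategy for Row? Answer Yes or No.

No

Against L this mix gives (59/114)·4 + (55/114)·(-5) = -13/38.
Against R this mix gives (59/114)·(-2) + (55/114)·8 = 161/57.
Column will play L, holding Row to -13/38. Shifting weight toward the row that does better against L would raise this floor (the equalizing mix achieves 22/19 against both L and R), so the proposed strategy is not optimal.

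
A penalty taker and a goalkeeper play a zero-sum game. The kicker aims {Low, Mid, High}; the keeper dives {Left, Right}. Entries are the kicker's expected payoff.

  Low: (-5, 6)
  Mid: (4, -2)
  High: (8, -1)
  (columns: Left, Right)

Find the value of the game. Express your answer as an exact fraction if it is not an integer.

43/20

Row minima: Low → -5, Mid → -2, High → -1; maximin = -1.
Column maxima: Left → 8, Right → 6; minimax = 6.
-1 ≠ 6, so there is no saddle point; optimal play is mixed.
Mid is strictly dominated by High, so the kicker never plays it.
On the remaining 2×2 (Low, High vs Left, Right):
Let the kicker play Low with probability p. Expected payoff against Left: (-5)p + 8(1−p) = −13p + 8; against Right: 6p + (-1)(1−p) = 7p − 1.
Setting these equal: −13p + 8 = 7p − 1 ⇒ −20p = -9 ⇒ p = 9/20, and the value is (-13)·(9/20) + 8 = 43/20.
For the keeper: with q = P(Left), equating Low's and High's payoffs gives −11q + 6 = 9q − 1 ⇒ q = 7/20.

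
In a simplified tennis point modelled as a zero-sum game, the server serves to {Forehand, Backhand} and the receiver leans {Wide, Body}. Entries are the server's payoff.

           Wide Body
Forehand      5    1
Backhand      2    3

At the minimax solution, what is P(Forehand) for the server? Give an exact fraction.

Row minima: Forehand → 1, Backhand → 2; maximin = 2.
Column maxima: Wide → 5, Body → 3; minimax = 3.
2 ≠ 3, so there is no saddle point; optimal play is mixed.
Let the server play Forehand with probability p. Expected payoff against Wide: 5p + 2(1−p) = 3p + 2; against Body: 1p + 3(1−p) = −2p + 3.
Setting these equal: 3p + 2 = −2p + 3 ⇒ 5p = 1 ⇒ p = 1/5, and the value is (3)·(1/5) + 2 = 13/5.
For the receiver: with q = P(Wide), equating Forehand's and Backhand's payoffs gives 4q + 1 = −q + 3 ⇒ q = 2/5.

1/5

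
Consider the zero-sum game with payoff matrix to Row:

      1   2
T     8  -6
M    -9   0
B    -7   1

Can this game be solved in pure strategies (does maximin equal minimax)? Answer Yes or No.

No

Row minima: T → -6, M → -9, B → -7; maximin = -6.
Column maxima: 1 → 8, 2 → 1; minimax = 1.
-6 ≠ 1, so no pure-strategy equilibrium exists.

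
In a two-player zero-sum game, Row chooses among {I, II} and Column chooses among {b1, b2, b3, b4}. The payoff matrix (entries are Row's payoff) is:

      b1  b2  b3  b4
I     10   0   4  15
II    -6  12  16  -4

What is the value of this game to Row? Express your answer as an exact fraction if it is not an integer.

Row minima: I → 0, II → -6; maximin = 0.
Column maxima: b1 → 10, b2 → 12, b3 → 16, b4 → 15; minimax = 10.
0 ≠ 10, so there is no saddle point; optimal play is mixed.
b3 is strictly dominated by b2 (it gives Row strictly more in every row), so Column never plays it.
b4 is strictly dominated by b1 (it gives Row strictly more in every row), so Column never plays it.
On the remaining 2×2 (I, II vs b1, b2):
Let Row play I with probability p. Expected payoff against b1: 10p + (-6)(1−p) = 16p − 6; against b2: 0p + 12(1−p) = −12p + 12.
Setting these equal: 16p − 6 = −12p + 12 ⇒ 28p = 18 ⇒ p = 9/14, and the value is (16)·(9/14) − 6 = 30/7.
For Column: with q = P(b1), equating I's and II's payoffs gives 10q = −18q + 12 ⇒ q = 3/7.

30/7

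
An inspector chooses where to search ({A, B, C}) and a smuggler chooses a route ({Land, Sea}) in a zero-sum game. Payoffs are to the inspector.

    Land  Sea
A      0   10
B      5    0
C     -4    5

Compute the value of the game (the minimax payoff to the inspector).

Row minima: A → 0, B → 0, C → -4; maximin = 0.
Column maxima: Land → 5, Sea → 10; minimax = 5.
0 ≠ 5, so there is no saddle point; optimal play is mixed.
C is strictly dominated by A, so the inspector never plays it.
On the remaining 2×2 (A, B vs Land, Sea):
Let the inspector play A with probability p. Expected payoff against Land: 0p + 5(1−p) = −5p + 5; against Sea: 10p + 0(1−p) = 10p.
Setting these equal: −5p + 5 = 10p ⇒ −15p = -5 ⇒ p = 1/3, and the value is (-5)·(1/3) + 5 = 10/3.
For the smuggler: with q = P(Land), equating A's and B's payoffs gives −10q + 10 = 5q ⇒ q = 2/3.

10/3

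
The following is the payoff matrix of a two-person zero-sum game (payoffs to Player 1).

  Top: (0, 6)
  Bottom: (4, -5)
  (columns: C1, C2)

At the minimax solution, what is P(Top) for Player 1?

Row minima: Top → 0, Bottom → -5; maximin = 0.
Column maxima: C1 → 4, C2 → 6; minimax = 4.
0 ≠ 4, so there is no saddle point; optimal play is mixed.
Let Player 1 play Top with probability p. Expected payoff against C1: 0p + 4(1−p) = −4p + 4; against C2: 6p + (-5)(1−p) = 11p − 5.
Setting these equal: −4p + 4 = 11p − 5 ⇒ −15p = -9 ⇒ p = 3/5, and the value is (-4)·(3/5) + 4 = 8/5.
For Player 2: with q = P(C1), equating Top's and Bottom's payoffs gives −6q + 6 = 9q − 5 ⇒ q = 11/15.

3/5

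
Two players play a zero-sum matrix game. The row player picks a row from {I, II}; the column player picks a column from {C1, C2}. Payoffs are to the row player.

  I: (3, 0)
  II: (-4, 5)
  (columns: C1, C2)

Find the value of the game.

5/4

Row minima: I → 0, II → -4; maximin = 0.
Column maxima: C1 → 3, C2 → 5; minimax = 3.
0 ≠ 3, so there is no saddle point; optimal play is mixed.
Let the row player play I with probability p. Expected payoff against C1: 3p + (-4)(1−p) = 7p − 4; against C2: 0p + 5(1−p) = −5p + 5.
Setting these equal: 7p − 4 = −5p + 5 ⇒ 12p = 9 ⇒ p = 3/4, and the value is (7)·(3/4) − 4 = 5/4.
For the column player: with q = P(C1), equating I's and II's payoffs gives 3q = −9q + 5 ⇒ q = 5/12.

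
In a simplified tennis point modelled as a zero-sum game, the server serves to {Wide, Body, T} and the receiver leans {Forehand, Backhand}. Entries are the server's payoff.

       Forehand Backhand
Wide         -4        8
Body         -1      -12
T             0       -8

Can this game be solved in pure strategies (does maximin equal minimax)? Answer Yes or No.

Row minima: Wide → -4, Body → -12, T → -8; maximin = -4.
Column maxima: Forehand → 0, Backhand → 8; minimax = 0.
-4 ≠ 0, so no pure-strategy equilibrium exists.

No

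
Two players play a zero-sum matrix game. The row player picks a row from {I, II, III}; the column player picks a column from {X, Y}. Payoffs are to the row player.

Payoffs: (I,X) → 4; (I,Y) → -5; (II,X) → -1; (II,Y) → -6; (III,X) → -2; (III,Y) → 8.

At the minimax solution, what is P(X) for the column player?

Row minima: I → -5, II → -6, III → -2; maximin = -2.
Column maxima: X → 4, Y → 8; minimax = 4.
-2 ≠ 4, so there is no saddle point; optimal play is mixed.
II is strictly dominated by I, so the row player never plays it.
On the remaining 2×2 (I, III vs X, Y):
Let the row player play I with probability p. Expected payoff against X: 4p + (-2)(1−p) = 6p − 2; against Y: (-5)p + 8(1−p) = −13p + 8.
Setting these equal: 6p − 2 = −13p + 8 ⇒ 19p = 10 ⇒ p = 10/19, and the value is (6)·(10/19) − 2 = 22/19.
For the column player: with q = P(X), equating I's and III's payoffs gives 9q − 5 = −10q + 8 ⇒ q = 13/19.

13/19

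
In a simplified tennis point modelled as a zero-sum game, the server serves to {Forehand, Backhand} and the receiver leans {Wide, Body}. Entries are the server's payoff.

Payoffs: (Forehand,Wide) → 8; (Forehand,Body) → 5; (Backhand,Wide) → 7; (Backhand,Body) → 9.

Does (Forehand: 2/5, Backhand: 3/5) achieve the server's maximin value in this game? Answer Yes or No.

Against Wide this mix gives (2/5)·8 + (3/5)·7 = 37/5.
Against Body this mix gives (2/5)·5 + (3/5)·9 = 37/5.
All of the receiver's active replies (Wide, Body) yield 37/5, and no column does worse for the server. The mix makes the receiver indifferent and guarantees 37/5, so it is optimal.

Yes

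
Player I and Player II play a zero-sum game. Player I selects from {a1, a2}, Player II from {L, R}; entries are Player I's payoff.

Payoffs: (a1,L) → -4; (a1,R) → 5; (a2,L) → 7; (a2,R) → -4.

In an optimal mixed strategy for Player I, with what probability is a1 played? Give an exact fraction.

Row minima: a1 → -4, a2 → -4; maximin = -4.
Column maxima: L → 7, R → 5; minimax = 5.
-4 ≠ 5, so there is no saddle point; optimal play is mixed.
Let Player I play a1 with probability p. Expected payoff against L: (-4)p + 7(1−p) = −11p + 7; against R: 5p + (-4)(1−p) = 9p − 4.
Setting these equal: −11p + 7 = 9p − 4 ⇒ −20p = -11 ⇒ p = 11/20, and the value is (-11)·(11/20) + 7 = 19/20.
For Player II: with q = P(L), equating a1's and a2's payoffs gives −9q + 5 = 11q − 4 ⇒ q = 9/20.

11/20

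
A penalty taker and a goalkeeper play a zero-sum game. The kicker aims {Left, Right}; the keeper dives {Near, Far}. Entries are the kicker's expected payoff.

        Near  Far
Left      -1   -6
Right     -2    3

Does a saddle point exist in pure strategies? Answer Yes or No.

No

Row minima: Left → -6, Right → -2; maximin = -2.
Column maxima: Near → -1, Far → 3; minimax = -1.
-2 ≠ -1, so no pure-strategy equilibrium exists.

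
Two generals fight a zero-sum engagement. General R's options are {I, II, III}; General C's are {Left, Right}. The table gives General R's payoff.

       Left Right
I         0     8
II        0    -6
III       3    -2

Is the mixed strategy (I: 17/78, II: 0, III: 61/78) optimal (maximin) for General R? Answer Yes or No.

Against Left this mix gives (17/78)·0 + (61/78)·3 = 61/26.
Against Right this mix gives (17/78)·8 + (61/78)·(-2) = 7/39.
General C will play Right, holding General R to 7/39. Shifting weight toward the row that does better against Right would raise this floor (the equalizing mix achieves 24/13 against both Right and Left), so the proposed strategy is not optimal.

No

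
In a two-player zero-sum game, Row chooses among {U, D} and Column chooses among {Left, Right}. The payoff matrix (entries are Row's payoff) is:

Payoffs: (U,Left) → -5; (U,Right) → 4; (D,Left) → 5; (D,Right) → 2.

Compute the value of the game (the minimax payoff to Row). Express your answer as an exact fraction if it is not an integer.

Row minima: U → -5, D → 2; maximin = 2.
Column maxima: Left → 5, Right → 4; minimax = 4.
2 ≠ 4, so there is no saddle point; optimal play is mixed.
Let Row play U with probability p. Expected payoff against Left: (-5)p + 5(1−p) = −10p + 5; against Right: 4p + 2(1−p) = 2p + 2.
Setting these equal: −10p + 5 = 2p + 2 ⇒ −12p = -3 ⇒ p = 1/4, and the value is (-10)·(1/4) + 5 = 5/2.
For Column: with q = P(Left), equating U's and D's payoffs gives −9q + 4 = 3q + 2 ⇒ q = 1/6.

5/2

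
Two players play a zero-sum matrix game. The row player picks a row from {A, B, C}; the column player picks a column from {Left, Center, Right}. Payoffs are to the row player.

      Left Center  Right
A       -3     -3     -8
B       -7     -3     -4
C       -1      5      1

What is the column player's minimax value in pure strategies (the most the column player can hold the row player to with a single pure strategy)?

Column maxima: Left → -1, Center → 5, Right → 1.
The smallest of these is -1.

-1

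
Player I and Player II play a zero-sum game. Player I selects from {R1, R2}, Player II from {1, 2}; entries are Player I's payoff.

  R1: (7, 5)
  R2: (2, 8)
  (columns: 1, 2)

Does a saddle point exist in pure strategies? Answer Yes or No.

Row minima: R1 → 5, R2 → 2; maximin = 5.
Column maxima: 1 → 7, 2 → 8; minimax = 7.
5 ≠ 7, so no pure-strategy equilibrium exists.

No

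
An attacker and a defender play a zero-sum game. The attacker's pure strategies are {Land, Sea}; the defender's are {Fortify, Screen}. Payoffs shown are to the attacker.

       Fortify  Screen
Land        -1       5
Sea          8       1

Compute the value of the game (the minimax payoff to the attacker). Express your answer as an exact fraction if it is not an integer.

Row minima: Land → -1, Sea → 1; maximin = 1.
Column maxima: Fortify → 8, Screen → 5; minimax = 5.
1 ≠ 5, so there is no saddle point; optimal play is mixed.
Let the attacker play Land with probability p. Expected payoff against Fortify: (-1)p + 8(1−p) = −9p + 8; against Screen: 5p + 1(1−p) = 4p + 1.
Setting these equal: −9p + 8 = 4p + 1 ⇒ −13p = -7 ⇒ p = 7/13, and the value is (-9)·(7/13) + 8 = 41/13.
For the defender: with q = P(Fortify), equating Land's and Sea's payoffs gives −6q + 5 = 7q + 1 ⇒ q = 4/13.

41/13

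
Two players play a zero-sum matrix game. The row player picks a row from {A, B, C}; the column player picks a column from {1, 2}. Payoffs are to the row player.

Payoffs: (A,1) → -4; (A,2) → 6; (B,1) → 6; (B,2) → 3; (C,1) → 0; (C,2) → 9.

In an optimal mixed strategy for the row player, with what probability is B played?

3/4

Row minima: A → -4, B → 3, C → 0; maximin = 3.
Column maxima: 1 → 6, 2 → 9; minimax = 6.
3 ≠ 6, so there is no saddle point; optimal play is mixed.
A is strictly dominated by C, so the row player never plays it.
On the remaining 2×2 (B, C vs 1, 2):
Let the row player play B with probability p. Expected payoff against 1: 6p + 0(1−p) = 6p; against 2: 3p + 9(1−p) = −6p + 9.
Setting these equal: 6p = −6p + 9 ⇒ 12p = 9 ⇒ p = 3/4, and the value is (6)·(3/4) = 9/2.
For the column player: with q = P(1), equating B's and C's payoffs gives 3q + 3 = −9q + 9 ⇒ q = 1/2.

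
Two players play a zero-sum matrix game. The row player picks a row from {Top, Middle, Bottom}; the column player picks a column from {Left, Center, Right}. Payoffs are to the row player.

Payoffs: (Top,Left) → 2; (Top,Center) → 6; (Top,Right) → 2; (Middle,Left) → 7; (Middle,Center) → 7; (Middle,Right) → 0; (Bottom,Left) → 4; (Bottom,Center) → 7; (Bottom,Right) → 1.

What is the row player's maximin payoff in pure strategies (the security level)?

Row minima: Top → 2, Middle → 0, Bottom → 1.
The best of these is 2.

2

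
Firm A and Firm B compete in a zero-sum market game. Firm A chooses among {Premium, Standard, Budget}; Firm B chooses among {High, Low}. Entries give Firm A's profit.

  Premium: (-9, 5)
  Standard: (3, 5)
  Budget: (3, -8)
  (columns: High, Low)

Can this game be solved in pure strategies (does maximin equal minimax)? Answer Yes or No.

Yes

Row minima: Premium → -9, Standard → 3, Budget → -8; maximin = 3.
Column maxima: High → 3, Low → 5; minimax = 3.
maximin = minimax = 3, so a saddle point exists.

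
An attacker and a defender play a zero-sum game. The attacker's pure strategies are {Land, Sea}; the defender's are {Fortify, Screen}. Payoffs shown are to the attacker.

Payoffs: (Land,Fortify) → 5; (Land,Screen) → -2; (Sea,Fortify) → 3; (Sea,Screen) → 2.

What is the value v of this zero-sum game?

Row minima: Land → -2, Sea → 2; maximin = 2.
Column maxima: Fortify → 5, Screen → 2; minimax = 2.
Since maximin = minimax = 2, there is a saddle point and the value is 2.

2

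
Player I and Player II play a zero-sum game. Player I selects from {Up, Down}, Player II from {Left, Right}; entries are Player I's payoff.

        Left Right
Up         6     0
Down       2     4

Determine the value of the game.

3

Row minima: Up → 0, Down → 2; maximin = 2.
Column maxima: Left → 6, Right → 4; minimax = 4.
2 ≠ 4, so there is no saddle point; optimal play is mixed.
Let Player I play Up with probability p. Expected payoff against Left: 6p + 2(1−p) = 4p + 2; against Right: 0p + 4(1−p) = −4p + 4.
Setting these equal: 4p + 2 = −4p + 4 ⇒ 8p = 2 ⇒ p = 1/4, and the value is (4)·(1/4) + 2 = 3.
For Player II: with q = P(Left), equating Up's and Down's payoffs gives 6q = −2q + 4 ⇒ q = 1/2.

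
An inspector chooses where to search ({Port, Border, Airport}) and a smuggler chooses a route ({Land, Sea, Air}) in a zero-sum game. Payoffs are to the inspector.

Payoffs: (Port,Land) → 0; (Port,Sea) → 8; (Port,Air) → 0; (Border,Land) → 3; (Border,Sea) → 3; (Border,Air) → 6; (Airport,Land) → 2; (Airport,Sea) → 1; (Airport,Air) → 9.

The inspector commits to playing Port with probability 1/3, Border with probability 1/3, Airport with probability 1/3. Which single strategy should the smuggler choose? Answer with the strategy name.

Land

If the smuggler plays Land, the inspector's expected payoff is (1/3)·0 + (1/3)·3 + (1/3)·2 = 5/3.
If the smuggler plays Sea, the inspector's expected payoff is (1/3)·8 + (1/3)·3 + (1/3)·1 = 4.
If the smuggler plays Air, the inspector's expected payoff is (1/3)·0 + (1/3)·6 + (1/3)·9 = 5.
The smuggler minimizes the inspector's payoff; the smallest is 5/3, so the best response is Land.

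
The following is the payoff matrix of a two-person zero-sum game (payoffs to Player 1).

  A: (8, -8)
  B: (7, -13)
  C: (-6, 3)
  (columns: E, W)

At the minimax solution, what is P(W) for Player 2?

Row minima: A → -8, B → -13, C → -6; maximin = -6.
Column maxima: E → 8, W → 3; minimax = 3.
-6 ≠ 3, so there is no saddle point; optimal play is mixed.
B is strictly dominated by A, so Player 1 never plays it.
On the remaining 2×2 (A, C vs E, W):
Let Player 1 play A with probability p. Expected payoff against E: 8p + (-6)(1−p) = 14p − 6; against W: (-8)p + 3(1−p) = −11p + 3.
Setting these equal: 14p − 6 = −11p + 3 ⇒ 25p = 9 ⇒ p = 9/25, and the value is (14)·(9/25) − 6 = -24/25.
For Player 2: with q = P(E), equating A's and C's payoffs gives 16q − 8 = −9q + 3 ⇒ q = 11/25.

14/25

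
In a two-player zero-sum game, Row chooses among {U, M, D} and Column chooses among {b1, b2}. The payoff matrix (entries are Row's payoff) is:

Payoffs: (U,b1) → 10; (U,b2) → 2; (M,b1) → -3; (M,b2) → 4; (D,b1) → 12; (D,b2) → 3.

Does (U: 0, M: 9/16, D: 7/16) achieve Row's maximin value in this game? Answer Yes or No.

Yes

Against b1 this mix gives (9/16)·(-3) + (7/16)·12 = 57/16.
Against b2 this mix gives (9/16)·4 + (7/16)·3 = 57/16.
All of Column's active replies (b1, b2) yield 57/16, and no column does worse for Row. The mix makes Column indifferent and guarantees 57/16, so it is optimal.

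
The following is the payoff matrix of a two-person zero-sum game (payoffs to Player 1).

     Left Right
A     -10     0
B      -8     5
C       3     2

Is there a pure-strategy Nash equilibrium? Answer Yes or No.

Row minima: A → -10, B → -8, C → 2; maximin = 2.
Column maxima: Left → 3, Right → 5; minimax = 3.
2 ≠ 3, so no pure-strategy equilibrium exists.

No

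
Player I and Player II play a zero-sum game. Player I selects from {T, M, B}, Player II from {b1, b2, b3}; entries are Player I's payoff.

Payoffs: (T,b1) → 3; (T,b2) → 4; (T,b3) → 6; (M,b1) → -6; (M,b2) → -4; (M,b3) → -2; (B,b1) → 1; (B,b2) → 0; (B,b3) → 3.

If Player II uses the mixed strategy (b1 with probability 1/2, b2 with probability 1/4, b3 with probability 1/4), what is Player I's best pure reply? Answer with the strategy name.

Expected payoff of T: (1/2)·3 + (1/4)·4 + (1/4)·6 = 4.
Expected payoff of M: (1/2)·(-6) + (1/4)·(-4) + (1/4)·(-2) = -9/2.
Expected payoff of B: (1/2)·1 + (1/4)·0 + (1/4)·3 = 5/4.
The largest is 4, so Player I's best response is T.

T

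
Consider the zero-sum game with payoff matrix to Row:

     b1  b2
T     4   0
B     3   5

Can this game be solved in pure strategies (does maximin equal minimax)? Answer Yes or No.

No

Row minima: T → 0, B → 3; maximin = 3.
Column maxima: b1 → 4, b2 → 5; minimax = 4.
3 ≠ 4, so no pure-strategy equilibrium exists.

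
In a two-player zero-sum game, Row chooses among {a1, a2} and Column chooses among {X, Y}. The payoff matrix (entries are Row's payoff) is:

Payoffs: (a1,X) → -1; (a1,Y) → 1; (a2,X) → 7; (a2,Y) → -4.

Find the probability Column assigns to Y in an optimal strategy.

Row minima: a1 → -1, a2 → -4; maximin = -1.
Column maxima: X → 7, Y → 1; minimax = 1.
-1 ≠ 1, so there is no saddle point; optimal play is mixed.
Let Row play a1 with probability p. Expected payoff against X: (-1)p + 7(1−p) = −8p + 7; against Y: 1p + (-4)(1−p) = 5p − 4.
Setting these equal: −8p + 7 = 5p − 4 ⇒ −13p = -11 ⇒ p = 11/13, and the value is (-8)·(11/13) + 7 = 3/13.
For Column: with q = P(X), equating a1's and a2's payoffs gives −2q + 1 = 11q − 4 ⇒ q = 5/13.

8/13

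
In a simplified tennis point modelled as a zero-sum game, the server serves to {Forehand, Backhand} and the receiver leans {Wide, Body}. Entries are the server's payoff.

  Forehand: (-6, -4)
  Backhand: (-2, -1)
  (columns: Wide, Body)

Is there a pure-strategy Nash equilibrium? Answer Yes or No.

Row minima: Forehand → -6, Backhand → -2; maximin = -2.
Column maxima: Wide → -2, Body → -1; minimax = -2.
maximin = minimax = -2, so a saddle point exists.

Yes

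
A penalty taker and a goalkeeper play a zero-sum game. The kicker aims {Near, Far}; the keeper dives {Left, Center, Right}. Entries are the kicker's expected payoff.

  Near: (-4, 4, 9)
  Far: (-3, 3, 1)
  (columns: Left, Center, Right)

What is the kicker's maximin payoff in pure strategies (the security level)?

Row minima: Near → -4, Far → -3.
The best of these is -3.

-3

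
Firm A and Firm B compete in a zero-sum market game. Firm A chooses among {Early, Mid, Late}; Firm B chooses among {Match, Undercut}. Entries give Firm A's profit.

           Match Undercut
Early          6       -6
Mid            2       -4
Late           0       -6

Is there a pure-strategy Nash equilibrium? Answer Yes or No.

Yes

Row minima: Early → -6, Mid → -4, Late → -6; maximin = -4.
Column maxima: Match → 6, Undercut → -4; minimax = -4.
maximin = minimax = -4, so a saddle point exists.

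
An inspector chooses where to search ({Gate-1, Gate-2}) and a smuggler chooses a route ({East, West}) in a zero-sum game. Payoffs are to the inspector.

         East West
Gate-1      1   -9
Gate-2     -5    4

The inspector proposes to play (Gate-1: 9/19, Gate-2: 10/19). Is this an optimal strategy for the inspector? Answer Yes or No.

Against East this mix gives (9/19)·1 + (10/19)·(-5) = -41/19.
Against West this mix gives (9/19)·(-9) + (10/19)·4 = -41/19.
All of the smuggler's active replies (East, West) yield -41/19, and no column does worse for the inspector. The mix makes the smuggler indifferent and guarantees -41/19, so it is optimal.

Yes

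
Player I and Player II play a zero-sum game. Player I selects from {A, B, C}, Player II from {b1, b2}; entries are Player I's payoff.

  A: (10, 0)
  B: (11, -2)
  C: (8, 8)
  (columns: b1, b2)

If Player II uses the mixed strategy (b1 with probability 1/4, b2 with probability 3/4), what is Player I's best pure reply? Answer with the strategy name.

Expected payoff of A: (1/4)·10 + (3/4)·0 = 5/2.
Expected payoff of B: (1/4)·11 + (3/4)·(-2) = 5/4.
Expected payoff of C: (1/4)·8 + (3/4)·8 = 8.
The largest is 8, so Player I's best response is C.

C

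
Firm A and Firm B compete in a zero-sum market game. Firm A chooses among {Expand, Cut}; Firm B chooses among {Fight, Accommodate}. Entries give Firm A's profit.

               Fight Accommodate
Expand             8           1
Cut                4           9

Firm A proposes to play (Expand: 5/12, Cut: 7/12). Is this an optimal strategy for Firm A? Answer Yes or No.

Against Fight this mix gives (5/12)·8 + (7/12)·4 = 17/3.
Against Accommodate this mix gives (5/12)·1 + (7/12)·9 = 17/3.
All of Firm B's active replies (Fight, Accommodate) yield 17/3, and no column does worse for Firm A. The mix makes Firm B indifferent and guarantees 17/3, so it is optimal.

Yes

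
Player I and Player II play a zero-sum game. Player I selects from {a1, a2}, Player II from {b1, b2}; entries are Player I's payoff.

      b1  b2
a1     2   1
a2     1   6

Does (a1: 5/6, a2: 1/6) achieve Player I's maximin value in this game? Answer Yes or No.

Against b1 this mix gives (5/6)·2 + (1/6)·1 = 11/6.
Against b2 this mix gives (5/6)·1 + (1/6)·6 = 11/6.
All of Player II's active replies (b1, b2) yield 11/6, and no column does worse for Player I. The mix makes Player II indifferent and guarantees 11/6, so it is optimal.

Yes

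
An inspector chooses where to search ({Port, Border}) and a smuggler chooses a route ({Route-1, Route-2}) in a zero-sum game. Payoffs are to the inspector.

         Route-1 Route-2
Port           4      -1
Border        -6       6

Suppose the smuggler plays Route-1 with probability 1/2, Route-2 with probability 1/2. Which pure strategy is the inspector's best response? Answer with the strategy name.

Port

Expected payoff of Port: (1/2)·4 + (1/2)·(-1) = 3/2.
Expected payoff of Border: (1/2)·(-6) + (1/2)·6 = 0.
The largest is 3/2, so the inspector's best response is Port.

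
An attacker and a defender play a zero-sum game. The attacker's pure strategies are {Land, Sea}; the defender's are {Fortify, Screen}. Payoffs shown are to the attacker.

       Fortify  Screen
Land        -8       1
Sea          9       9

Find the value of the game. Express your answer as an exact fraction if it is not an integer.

9

Row minima: Land → -8, Sea → 9; maximin = 9.
Column maxima: Fortify → 9, Screen → 9; minimax = 9.
Since maximin = minimax = 9, there is a saddle point and the value is 9.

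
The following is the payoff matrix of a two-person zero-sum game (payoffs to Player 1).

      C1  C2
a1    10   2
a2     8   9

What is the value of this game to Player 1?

Row minima: a1 → 2, a2 → 8; maximin = 8.
Column maxima: C1 → 10, C2 → 9; minimax = 9.
8 ≠ 9, so there is no saddle point; optimal play is mixed.
Let Player 1 play a1 with probability p. Expected payoff against C1: 10p + 8(1−p) = 2p + 8; against C2: 2p + 9(1−p) = −7p + 9.
Setting these equal: 2p + 8 = −7p + 9 ⇒ 9p = 1 ⇒ p = 1/9, and the value is (2)·(1/9) + 8 = 74/9.
For Player 2: with q = P(C1), equating a1's and a2's payoffs gives 8q + 2 = −q + 9 ⇒ q = 7/9.

74/9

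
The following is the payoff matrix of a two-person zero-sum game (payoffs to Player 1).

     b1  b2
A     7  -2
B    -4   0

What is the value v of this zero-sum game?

-8/13

Row minima: A → -2, B → -4; maximin = -2.
Column maxima: b1 → 7, b2 → 0; minimax = 0.
-2 ≠ 0, so there is no saddle point; optimal play is mixed.
Let Player 1 play A with probability p. Expected payoff against b1: 7p + (-4)(1−p) = 11p − 4; against b2: (-2)p + 0(1−p) = −2p.
Setting these equal: 11p − 4 = −2p ⇒ 13p = 4 ⇒ p = 4/13, and the value is (11)·(4/13) − 4 = -8/13.
For Player 2: with q = P(b1), equating A's and B's payoffs gives 9q − 2 = −4q ⇒ q = 2/13.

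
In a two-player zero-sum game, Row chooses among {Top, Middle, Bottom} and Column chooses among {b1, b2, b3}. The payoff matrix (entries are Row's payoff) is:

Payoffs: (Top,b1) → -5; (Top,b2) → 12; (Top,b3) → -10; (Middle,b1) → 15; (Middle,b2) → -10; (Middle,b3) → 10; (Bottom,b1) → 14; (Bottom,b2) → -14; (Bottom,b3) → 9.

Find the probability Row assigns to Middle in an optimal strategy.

11/21

Row minima: Top → -10, Middle → -10, Bottom → -14; maximin = -10.
Column maxima: b1 → 15, b2 → 12, b3 → 10; minimax = 10.
-10 ≠ 10, so there is no saddle point; optimal play is mixed.
Bottom is strictly dominated by Middle, so Row never plays it.
b1 is strictly dominated by b3 (it gives Row strictly more in every row), so Column never plays it.
On the remaining 2×2 (Top, Middle vs b2, b3):
Let Row play Top with probability p. Expected payoff against b2: 12p + (-10)(1−p) = 22p − 10; against b3: (-10)p + 10(1−p) = −20p + 10.
Setting these equal: 22p − 10 = −20p + 10 ⇒ 42p = 20 ⇒ p = 10/21, and the value is (22)·(10/21) − 10 = 10/21.
For Column: with q = P(b2), equating Top's and Middle's payoffs gives 22q − 10 = −20q + 10 ⇒ q = 10/21.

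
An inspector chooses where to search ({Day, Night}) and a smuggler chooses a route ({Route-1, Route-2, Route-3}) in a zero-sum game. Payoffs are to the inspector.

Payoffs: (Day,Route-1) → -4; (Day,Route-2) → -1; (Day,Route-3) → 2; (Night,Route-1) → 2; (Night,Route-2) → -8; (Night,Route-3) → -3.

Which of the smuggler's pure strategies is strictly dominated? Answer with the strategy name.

Route-2 holds the inspector's payoff strictly below Route-3 in every row: -1 < 2, -8 < -3.
So Route-3 is strictly dominated for the smuggler.

Route-3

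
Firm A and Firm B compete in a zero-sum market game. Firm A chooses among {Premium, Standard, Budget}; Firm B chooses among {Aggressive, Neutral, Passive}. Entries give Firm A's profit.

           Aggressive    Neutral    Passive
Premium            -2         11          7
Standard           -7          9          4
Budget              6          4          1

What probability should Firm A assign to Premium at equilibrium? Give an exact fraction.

Row minima: Premium → -2, Standard → -7, Budget → 1; maximin = 1.
Column maxima: Aggressive → 6, Neutral → 11, Passive → 7; minimax = 6.
1 ≠ 6, so there is no saddle point; optimal play is mixed.
Standard is strictly dominated by Premium, so Firm A never plays it.
Neutral is strictly dominated by Passive (it gives Firm A strictly more in every row), so Firm B never plays it.
On the remaining 2×2 (Premium, Budget vs Aggressive, Passive):
Let Firm A play Premium with probability p. Expected payoff against Aggressive: (-2)p + 6(1−p) = −8p + 6; against Passive: 7p + 1(1−p) = 6p + 1.
Setting these equal: −8p + 6 = 6p + 1 ⇒ −14p = -5 ⇒ p = 5/14, and the value is (-8)·(5/14) + 6 = 22/7.
For Firm B: with q = P(Aggressive), equating Premium's and Budget's payoffs gives −9q + 7 = 5q + 1 ⇒ q = 3/7.

5/14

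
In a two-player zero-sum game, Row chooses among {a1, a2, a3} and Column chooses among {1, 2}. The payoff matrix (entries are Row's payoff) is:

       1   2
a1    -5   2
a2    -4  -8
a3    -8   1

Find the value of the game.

-48/11

Row minima: a1 → -5, a2 → -8, a3 → -8; maximin = -5.
Column maxima: 1 → -4, 2 → 2; minimax = -4.
-5 ≠ -4, so there is no saddle point; optimal play is mixed.
a3 is strictly dominated by a1, so Row never plays it.
On the remaining 2×2 (a1, a2 vs 1, 2):
Let Row play a1 with probability p. Expected payoff against 1: (-5)p + (-4)(1−p) = −p − 4; against 2: 2p + (-8)(1−p) = 10p − 8.
Setting these equal: −p − 4 = 10p − 8 ⇒ −11p = -4 ⇒ p = 4/11, and the value is (-1)·(4/11) − 4 = -48/11.
For Column: with q = P(1), equating a1's and a2's payoffs gives −7q + 2 = 4q − 8 ⇒ q = 10/11.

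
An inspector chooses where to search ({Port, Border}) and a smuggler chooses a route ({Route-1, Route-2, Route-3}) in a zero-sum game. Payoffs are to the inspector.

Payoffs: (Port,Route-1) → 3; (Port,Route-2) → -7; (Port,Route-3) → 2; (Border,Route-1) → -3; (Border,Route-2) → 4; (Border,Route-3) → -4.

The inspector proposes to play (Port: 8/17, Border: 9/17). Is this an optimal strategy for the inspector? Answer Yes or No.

Against Route-1 this mix gives (8/17)·3 + (9/17)·(-3) = -3/17.
Against Route-2 this mix gives (8/17)·(-7) + (9/17)·4 = -20/17.
Against Route-3 this mix gives (8/17)·2 + (9/17)·(-4) = -20/17.
All of the smuggler's active replies (Route-2, Route-3) yield -20/17, and no column does worse for the inspector. The mix makes the smuggler indifferent and guarantees -20/17, so it is optimal.

Yes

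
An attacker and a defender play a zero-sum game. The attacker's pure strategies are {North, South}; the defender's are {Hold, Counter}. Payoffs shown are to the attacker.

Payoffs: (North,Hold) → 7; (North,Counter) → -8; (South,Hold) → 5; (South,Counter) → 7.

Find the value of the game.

89/17

Row minima: North → -8, South → 5; maximin = 5.
Column maxima: Hold → 7, Counter → 7; minimax = 7.
5 ≠ 7, so there is no saddle point; optimal play is mixed.
Let the attacker play North with probability p. Expected payoff against Hold: 7p + 5(1−p) = 2p + 5; against Counter: (-8)p + 7(1−p) = −15p + 7.
Setting these equal: 2p + 5 = −15p + 7 ⇒ 17p = 2 ⇒ p = 2/17, and the value is (2)·(2/17) + 5 = 89/17.
For the defender: with q = P(Hold), equating North's and South's payoffs gives 15q − 8 = −2q + 7 ⇒ q = 15/17.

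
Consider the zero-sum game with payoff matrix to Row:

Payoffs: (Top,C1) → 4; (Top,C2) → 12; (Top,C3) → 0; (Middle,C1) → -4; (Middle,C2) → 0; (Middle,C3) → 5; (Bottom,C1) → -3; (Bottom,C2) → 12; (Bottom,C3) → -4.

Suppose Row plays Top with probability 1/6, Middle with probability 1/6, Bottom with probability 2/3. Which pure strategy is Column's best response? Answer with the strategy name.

If Column plays C1, Row's expected payoff is (1/6)·4 + (1/6)·(-4) + (2/3)·(-3) = -2.
If Column plays C2, Row's expected payoff is (1/6)·12 + (1/6)·0 + (2/3)·12 = 10.
If Column plays C3, Row's expected payoff is (1/6)·0 + (1/6)·5 + (2/3)·(-4) = -11/6.
Column minimizes Row's payoff; the smallest is -2, so the best response is C1.

C1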